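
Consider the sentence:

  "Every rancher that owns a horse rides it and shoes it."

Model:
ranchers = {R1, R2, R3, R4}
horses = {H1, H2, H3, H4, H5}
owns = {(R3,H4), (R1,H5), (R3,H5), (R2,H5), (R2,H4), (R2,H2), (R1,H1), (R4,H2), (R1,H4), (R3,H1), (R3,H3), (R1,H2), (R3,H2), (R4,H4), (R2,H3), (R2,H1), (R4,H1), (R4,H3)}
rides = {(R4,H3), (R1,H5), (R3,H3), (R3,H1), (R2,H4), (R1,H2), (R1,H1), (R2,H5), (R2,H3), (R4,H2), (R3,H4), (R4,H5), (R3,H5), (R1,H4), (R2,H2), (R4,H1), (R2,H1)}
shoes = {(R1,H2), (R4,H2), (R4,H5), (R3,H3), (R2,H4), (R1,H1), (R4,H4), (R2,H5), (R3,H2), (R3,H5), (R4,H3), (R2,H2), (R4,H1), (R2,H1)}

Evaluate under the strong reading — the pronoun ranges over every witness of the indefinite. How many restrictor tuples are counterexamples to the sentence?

7

"it" takes "a horse" as antecedent — a donkey pronoun bound across the clause boundary.
Strong reading: for every (r,h) with owns(r,h), rides(r,h) ∧ shoes(r,h).
Restrictor pairs: (R1,H1) ✓  (R1,H2) ✓  (R1,H4) ✗  (R1,H5) ✗  (R2,H1) ✓  (R2,H2) ✓  (R2,H3) ✗  (R2,H4) ✓  (R2,H5) ✓  (R3,H1) ✗  (R3,H2) ✗  (R3,H3) ✓  (R3,H4) ✗  (R3,H5) ✓  (R4,H1) ✓  (R4,H2) ✓  (R4,H3) ✓  (R4,H4) ✗
Counterexamples (restrictor pairs failing the scope): 7.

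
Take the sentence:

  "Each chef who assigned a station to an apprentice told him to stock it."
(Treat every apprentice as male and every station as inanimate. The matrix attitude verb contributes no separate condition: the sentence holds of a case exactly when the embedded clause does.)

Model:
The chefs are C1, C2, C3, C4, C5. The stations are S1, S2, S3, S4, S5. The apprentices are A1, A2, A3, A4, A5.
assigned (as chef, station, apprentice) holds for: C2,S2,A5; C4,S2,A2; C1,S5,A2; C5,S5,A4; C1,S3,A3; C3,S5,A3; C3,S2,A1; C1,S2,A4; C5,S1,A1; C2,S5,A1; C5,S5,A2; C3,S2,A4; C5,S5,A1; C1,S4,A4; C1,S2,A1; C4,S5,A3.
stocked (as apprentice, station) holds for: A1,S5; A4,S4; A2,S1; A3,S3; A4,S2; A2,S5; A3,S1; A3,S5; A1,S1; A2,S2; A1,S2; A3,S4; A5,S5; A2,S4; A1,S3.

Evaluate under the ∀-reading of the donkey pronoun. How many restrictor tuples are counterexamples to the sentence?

2

"him" takes "an apprentice" as antecedent and "it" takes "a station"; both are donkey pronouns co-varying with the restrictor.
Strong reading: for every (c,s,a) with assigned(c,s,a), stocked(a,s).
Restrictor triples: (C1,S2,A1)→stocked(A1,S2) ✓  (C1,S2,A4)→stocked(A4,S2) ✓  (C1,S3,A3)→stocked(A3,S3) ✓  (C1,S4,A4)→stocked(A4,S4) ✓  (C1,S5,A2)→stocked(A2,S5) ✓  (C2,S2,A5)→stocked(A5,S2) ✗  (C2,S5,A1)→stocked(A1,S5) ✓  (C3,S2,A1)→stocked(A1,S2) ✓  (C3,S2,A4)→stocked(A4,S2) ✓  (C3,S5,A3)→stocked(A3,S5) ✓  (C4,S2,A2)→stocked(A2,S2) ✓  (C4,S5,A3)→stocked(A3,S5) ✓  (C5,S1,A1)→stocked(A1,S1) ✓  (C5,S5,A1)→stocked(A1,S5) ✓  (C5,S5,A2)→stocked(A2,S5) ✓  (C5,S5,A4)→stocked(A4,S5) ✗
Counterexamples (restrictor triples failing the scope): 2.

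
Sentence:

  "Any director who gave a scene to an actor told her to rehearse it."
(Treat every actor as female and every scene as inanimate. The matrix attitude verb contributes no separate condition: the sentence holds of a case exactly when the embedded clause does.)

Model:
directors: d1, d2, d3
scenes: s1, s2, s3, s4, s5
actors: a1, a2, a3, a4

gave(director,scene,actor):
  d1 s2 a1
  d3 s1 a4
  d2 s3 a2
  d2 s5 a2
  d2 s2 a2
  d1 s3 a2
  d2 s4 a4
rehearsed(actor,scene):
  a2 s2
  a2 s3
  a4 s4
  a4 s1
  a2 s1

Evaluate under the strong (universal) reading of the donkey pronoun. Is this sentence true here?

False

"her" takes "an actor" as antecedent and "it" takes "a scene"; both are donkey pronouns co-varying with the restrictor.
Strong reading: for every (d,s,a) with gave(d,s,a), rehearsed(a,s).
Restrictor triples: (d1,s2,a1)→rehearsed(a1,s2) ✗  (d1,s3,a2)→rehearsed(a2,s3) ✓  (d2,s2,a2)→rehearsed(a2,s2) ✓  (d2,s3,a2)→rehearsed(a2,s3) ✓  (d2,s4,a4)→rehearsed(a4,s4) ✓  (d2,s5,a2)→rehearsed(a2,s5) ✗  (d3,s1,a4)→rehearsed(a4,s1) ✓
Counterexample: (d1,s2,a1) — rehearsed(a1,s2) does not hold.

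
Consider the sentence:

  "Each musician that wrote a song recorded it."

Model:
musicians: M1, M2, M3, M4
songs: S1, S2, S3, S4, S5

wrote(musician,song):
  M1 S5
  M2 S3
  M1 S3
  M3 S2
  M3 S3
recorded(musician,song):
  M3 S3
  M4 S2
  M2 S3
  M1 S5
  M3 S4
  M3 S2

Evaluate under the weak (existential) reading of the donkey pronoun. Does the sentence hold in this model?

"it" takes "a song" as antecedent — a donkey pronoun bound across the clause boundary.
Weak reading: every musician m with some wrote-song has at least one wrote-song s such that recorded(m,s).
Per musician: M1:✓  M2:✓  M3:✓
Every musician in the restrictor has a witness.

True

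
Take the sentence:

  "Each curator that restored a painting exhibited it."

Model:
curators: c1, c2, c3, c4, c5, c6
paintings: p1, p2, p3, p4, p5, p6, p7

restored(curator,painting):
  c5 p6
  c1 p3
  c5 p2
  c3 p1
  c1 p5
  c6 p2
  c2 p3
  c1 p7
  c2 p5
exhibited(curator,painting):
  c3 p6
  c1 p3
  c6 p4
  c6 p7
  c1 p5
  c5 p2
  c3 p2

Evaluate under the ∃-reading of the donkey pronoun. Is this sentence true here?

False

"it" takes "a painting" as antecedent — a donkey pronoun bound across the clause boundary.
Weak reading: every curator c with some restored-painting has at least one restored-painting p such that exhibited(c,p).
Per curator: c1:✓  c2:✗  c3:✗  c5:✓  c6:✗
c2 has no witness among its restored-paintings.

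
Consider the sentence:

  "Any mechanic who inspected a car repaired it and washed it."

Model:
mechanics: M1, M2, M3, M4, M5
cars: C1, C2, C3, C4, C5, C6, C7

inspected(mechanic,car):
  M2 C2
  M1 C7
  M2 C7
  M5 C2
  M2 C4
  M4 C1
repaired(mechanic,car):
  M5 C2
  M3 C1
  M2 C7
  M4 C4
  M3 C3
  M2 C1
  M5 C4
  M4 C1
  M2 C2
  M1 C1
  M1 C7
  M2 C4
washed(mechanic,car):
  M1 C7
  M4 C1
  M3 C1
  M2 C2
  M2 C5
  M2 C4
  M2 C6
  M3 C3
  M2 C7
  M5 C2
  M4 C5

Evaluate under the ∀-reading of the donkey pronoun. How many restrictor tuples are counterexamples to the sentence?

0

"it" takes "a car" as antecedent — a donkey pronoun bound across the clause boundary.
Strong reading: for every (m,c) with inspected(m,c), repaired(m,c) ∧ washed(m,c).
Restrictor pairs: (M1,C7) ✓  (M2,C2) ✓  (M2,C4) ✓  (M2,C7) ✓  (M4,C1) ✓  (M5,C2) ✓
Counterexamples (restrictor pairs failing the scope): 0.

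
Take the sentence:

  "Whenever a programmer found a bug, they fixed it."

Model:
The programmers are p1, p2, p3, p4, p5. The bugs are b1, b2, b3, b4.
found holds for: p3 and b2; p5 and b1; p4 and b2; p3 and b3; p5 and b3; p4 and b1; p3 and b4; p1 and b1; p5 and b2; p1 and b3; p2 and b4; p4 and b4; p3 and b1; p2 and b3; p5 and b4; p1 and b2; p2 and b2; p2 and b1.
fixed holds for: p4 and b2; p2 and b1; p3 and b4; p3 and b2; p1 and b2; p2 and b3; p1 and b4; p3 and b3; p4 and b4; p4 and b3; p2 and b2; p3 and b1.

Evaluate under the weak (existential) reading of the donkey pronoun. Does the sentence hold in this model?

"it" takes "a bug" as antecedent — a donkey pronoun bound across the clause boundary.
Weak reading: every programmer p with some found-bug has at least one found-bug b such that fixed(p,b).
Per programmer: p1:✓  p2:✓  p3:✓  p4:✓  p5:✗
p5 has no witness among its found-bugs.

False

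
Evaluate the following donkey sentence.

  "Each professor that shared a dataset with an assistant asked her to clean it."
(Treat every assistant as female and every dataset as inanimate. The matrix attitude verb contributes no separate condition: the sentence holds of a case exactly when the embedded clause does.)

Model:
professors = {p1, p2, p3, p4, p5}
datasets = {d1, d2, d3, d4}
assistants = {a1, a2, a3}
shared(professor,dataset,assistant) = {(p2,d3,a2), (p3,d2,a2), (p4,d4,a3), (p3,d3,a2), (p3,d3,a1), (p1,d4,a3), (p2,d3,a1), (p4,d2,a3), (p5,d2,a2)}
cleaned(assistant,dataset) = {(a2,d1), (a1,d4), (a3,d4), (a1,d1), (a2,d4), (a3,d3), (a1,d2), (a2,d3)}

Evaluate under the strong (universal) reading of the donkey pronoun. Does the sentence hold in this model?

False

"her" takes "an assistant" as antecedent and "it" takes "a dataset"; both are donkey pronouns co-varying with the restrictor.
Strong reading: for every (p,d,a) with shared(p,d,a), cleaned(a,d).
Restrictor triples: (p1,d4,a3)→cleaned(a3,d4) ✓  (p2,d3,a1)→cleaned(a1,d3) ✗  (p2,d3,a2)→cleaned(a2,d3) ✓  (p3,d2,a2)→cleaned(a2,d2) ✗  (p3,d3,a1)→cleaned(a1,d3) ✗  (p3,d3,a2)→cleaned(a2,d3) ✓  (p4,d2,a3)→cleaned(a3,d2) ✗  (p4,d4,a3)→cleaned(a3,d4) ✓  (p5,d2,a2)→cleaned(a2,d2) ✗
Counterexample: (p2,d3,a1) — cleaned(a1,d3) does not hold.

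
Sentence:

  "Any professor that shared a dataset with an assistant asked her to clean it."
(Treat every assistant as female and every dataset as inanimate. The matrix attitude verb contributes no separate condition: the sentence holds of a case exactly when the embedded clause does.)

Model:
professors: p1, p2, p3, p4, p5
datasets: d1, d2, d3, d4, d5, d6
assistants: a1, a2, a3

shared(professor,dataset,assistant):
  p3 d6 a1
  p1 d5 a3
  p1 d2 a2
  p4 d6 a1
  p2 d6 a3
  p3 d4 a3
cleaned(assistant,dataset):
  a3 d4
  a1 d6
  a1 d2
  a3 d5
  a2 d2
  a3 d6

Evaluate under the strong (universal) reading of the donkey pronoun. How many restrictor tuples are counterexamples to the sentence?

"her" takes "an assistant" as antecedent and "it" takes "a dataset"; both are donkey pronouns co-varying with the restrictor.
Strong reading: for every (p,d,a) with shared(p,d,a), cleaned(a,d).
Restrictor triples: (p1,d2,a2)→cleaned(a2,d2) ✓  (p1,d5,a3)→cleaned(a3,d5) ✓  (p2,d6,a3)→cleaned(a3,d6) ✓  (p3,d4,a3)→cleaned(a3,d4) ✓  (p3,d6,a1)→cleaned(a1,d6) ✓  (p4,d6,a1)→cleaned(a1,d6) ✓
Counterexamples (restrictor triples failing the scope): 0.

0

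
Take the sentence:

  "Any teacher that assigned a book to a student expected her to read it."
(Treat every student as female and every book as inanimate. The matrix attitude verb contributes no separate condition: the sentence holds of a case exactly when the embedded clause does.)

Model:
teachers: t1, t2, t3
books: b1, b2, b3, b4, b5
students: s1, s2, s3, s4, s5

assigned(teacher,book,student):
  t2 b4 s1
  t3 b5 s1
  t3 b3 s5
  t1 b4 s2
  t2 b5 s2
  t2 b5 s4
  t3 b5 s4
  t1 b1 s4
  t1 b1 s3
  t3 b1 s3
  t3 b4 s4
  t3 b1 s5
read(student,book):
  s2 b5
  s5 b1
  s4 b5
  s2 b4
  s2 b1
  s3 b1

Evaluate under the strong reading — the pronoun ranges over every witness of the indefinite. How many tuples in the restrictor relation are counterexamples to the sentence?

5

"her" takes "a student" as antecedent and "it" takes "a book"; both are donkey pronouns co-varying with the restrictor.
Strong reading: for every (t,b,s) with assigned(t,b,s), read(s,b).
Restrictor triples: (t1,b1,s3)→read(s3,b1) ✓  (t1,b1,s4)→read(s4,b1) ✗  (t1,b4,s2)→read(s2,b4) ✓  (t2,b4,s1)→read(s1,b4) ✗  (t2,b5,s2)→read(s2,b5) ✓  (t2,b5,s4)→read(s4,b5) ✓  (t3,b1,s3)→read(s3,b1) ✓  (t3,b1,s5)→read(s5,b1) ✓  (t3,b3,s5)→read(s5,b3) ✗  (t3,b4,s4)→read(s4,b4) ✗  (t3,b5,s1)→read(s1,b5) ✗  (t3,b5,s4)→read(s4,b5) ✓
Counterexamples (restrictor triples failing the scope): 5.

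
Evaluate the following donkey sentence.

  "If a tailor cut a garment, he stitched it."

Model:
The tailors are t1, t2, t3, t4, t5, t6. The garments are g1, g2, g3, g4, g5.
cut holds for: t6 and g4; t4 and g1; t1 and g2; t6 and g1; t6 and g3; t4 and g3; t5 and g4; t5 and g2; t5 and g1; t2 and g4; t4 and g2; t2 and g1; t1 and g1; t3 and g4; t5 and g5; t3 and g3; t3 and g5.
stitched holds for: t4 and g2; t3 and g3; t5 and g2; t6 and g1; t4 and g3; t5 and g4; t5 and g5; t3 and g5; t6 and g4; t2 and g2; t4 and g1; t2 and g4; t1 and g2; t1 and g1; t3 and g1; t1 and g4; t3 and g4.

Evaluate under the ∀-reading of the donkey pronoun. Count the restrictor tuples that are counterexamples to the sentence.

"it" takes "a garment" as antecedent — a donkey pronoun bound across the clause boundary.
Strong reading: for every (t,g) with cut(t,g), stitched(t,g).
Restrictor pairs: (t1,g1) ✓  (t1,g2) ✓  (t2,g1) ✗  (t2,g4) ✓  (t3,g3) ✓  (t3,g4) ✓  (t3,g5) ✓  (t4,g1) ✓  (t4,g2) ✓  (t4,g3) ✓  (t5,g1) ✗  (t5,g2) ✓  (t5,g4) ✓  (t5,g5) ✓  (t6,g1) ✓  (t6,g3) ✗  (t6,g4) ✓
Counterexamples (restrictor pairs failing the scope): 3.

3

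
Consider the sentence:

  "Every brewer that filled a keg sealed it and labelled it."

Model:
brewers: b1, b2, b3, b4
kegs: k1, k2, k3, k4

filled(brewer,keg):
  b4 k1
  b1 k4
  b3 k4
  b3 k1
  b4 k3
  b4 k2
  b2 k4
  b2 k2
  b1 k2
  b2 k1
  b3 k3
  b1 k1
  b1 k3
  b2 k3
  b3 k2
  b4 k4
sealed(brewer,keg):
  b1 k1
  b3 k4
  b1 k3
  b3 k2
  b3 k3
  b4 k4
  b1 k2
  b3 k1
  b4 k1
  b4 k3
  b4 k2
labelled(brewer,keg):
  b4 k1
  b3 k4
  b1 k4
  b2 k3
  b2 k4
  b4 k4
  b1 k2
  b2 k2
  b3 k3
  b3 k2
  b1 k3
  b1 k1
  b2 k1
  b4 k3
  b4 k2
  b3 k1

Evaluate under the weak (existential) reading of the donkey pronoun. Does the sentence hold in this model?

False

"it" takes "a keg" as antecedent — a donkey pronoun bound across the clause boundary.
Weak reading: every brewer b with some filled-keg has at least one filled-keg k such that sealed(b,k) ∧ labelled(b,k).
Per brewer: b1:✓  b2:✗  b3:✓  b4:✓
b2 has no witness among its filled-kegs.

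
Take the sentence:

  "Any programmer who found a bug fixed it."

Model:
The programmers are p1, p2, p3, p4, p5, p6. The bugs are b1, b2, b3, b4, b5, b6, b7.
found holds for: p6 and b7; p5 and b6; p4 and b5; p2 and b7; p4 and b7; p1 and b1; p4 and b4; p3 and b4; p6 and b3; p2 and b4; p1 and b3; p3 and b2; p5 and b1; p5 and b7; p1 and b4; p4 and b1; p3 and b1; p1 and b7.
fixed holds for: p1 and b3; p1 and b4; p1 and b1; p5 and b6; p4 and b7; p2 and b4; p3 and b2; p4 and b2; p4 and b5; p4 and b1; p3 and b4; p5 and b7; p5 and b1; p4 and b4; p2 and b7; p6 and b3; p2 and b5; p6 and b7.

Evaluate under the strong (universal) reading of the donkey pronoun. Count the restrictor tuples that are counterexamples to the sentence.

"it" takes "a bug" as antecedent — a donkey pronoun bound across the clause boundary.
Strong reading: for every (p,b) with found(p,b), fixed(p,b).
Restrictor pairs: (p1,b1) ✓  (p1,b3) ✓  (p1,b4) ✓  (p1,b7) ✗  (p2,b4) ✓  (p2,b7) ✓  (p3,b1) ✗  (p3,b2) ✓  (p3,b4) ✓  (p4,b1) ✓  (p4,b4) ✓  (p4,b5) ✓  (p4,b7) ✓  (p5,b1) ✓  (p5,b6) ✓  (p5,b7) ✓  (p6,b3) ✓  (p6,b7) ✓
Counterexamples (restrictor pairs failing the scope): 2.

2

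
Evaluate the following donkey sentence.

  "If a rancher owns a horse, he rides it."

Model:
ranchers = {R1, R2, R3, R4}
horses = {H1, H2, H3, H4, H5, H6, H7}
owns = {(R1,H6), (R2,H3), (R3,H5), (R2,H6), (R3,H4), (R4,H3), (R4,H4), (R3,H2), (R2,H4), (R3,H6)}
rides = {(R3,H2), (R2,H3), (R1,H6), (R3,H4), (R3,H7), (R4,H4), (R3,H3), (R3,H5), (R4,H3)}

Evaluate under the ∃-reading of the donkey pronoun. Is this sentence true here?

True

"it" takes "a horse" as antecedent — a donkey pronoun bound across the clause boundary.
Weak reading: every rancher r with some owns-horse has at least one owns-horse h such that rides(r,h).
Per rancher: R1:✓  R2:✓  R3:✓  R4:✓
Every rancher in the restrictor has a witness.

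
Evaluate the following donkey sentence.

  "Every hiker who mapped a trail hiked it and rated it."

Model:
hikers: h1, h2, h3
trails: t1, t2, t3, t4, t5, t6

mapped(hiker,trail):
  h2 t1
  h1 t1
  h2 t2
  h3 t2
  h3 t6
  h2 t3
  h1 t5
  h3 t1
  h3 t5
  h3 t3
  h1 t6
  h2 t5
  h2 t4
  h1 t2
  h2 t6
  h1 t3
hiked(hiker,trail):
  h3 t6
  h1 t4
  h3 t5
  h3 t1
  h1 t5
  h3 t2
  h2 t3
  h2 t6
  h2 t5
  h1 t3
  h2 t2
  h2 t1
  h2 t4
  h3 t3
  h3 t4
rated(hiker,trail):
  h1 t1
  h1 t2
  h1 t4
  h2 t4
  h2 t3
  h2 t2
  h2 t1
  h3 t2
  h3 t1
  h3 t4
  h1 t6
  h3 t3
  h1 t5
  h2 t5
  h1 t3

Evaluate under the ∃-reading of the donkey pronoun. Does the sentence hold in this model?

True

"it" takes "a trail" as antecedent — a donkey pronoun bound across the clause boundary.
Weak reading: every hiker h with some mapped-trail has at least one mapped-trail t such that hiked(h,t) ∧ rated(h,t).
Per hiker: h1:✓  h2:✓  h3:✓
Every hiker in the restrictor has a witness.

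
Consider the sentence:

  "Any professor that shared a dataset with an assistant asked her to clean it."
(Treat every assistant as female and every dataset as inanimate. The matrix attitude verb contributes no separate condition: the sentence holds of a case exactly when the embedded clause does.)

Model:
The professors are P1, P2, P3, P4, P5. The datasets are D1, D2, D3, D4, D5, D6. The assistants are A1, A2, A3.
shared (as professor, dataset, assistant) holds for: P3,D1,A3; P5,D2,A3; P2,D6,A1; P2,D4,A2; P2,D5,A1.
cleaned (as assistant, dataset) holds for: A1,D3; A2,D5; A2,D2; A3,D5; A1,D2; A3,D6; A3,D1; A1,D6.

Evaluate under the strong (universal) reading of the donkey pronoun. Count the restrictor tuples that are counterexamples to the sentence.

"her" takes "an assistant" as antecedent and "it" takes "a dataset"; both are donkey pronouns co-varying with the restrictor.
Strong reading: for every (p,d,a) with shared(p,d,a), cleaned(a,d).
Restrictor triples: (P2,D4,A2)→cleaned(A2,D4) ✗  (P2,D5,A1)→cleaned(A1,D5) ✗  (P2,D6,A1)→cleaned(A1,D6) ✓  (P3,D1,A3)→cleaned(A3,D1) ✓  (P5,D2,A3)→cleaned(A3,D2) ✗
Counterexamples (restrictor triples failing the scope): 3.

3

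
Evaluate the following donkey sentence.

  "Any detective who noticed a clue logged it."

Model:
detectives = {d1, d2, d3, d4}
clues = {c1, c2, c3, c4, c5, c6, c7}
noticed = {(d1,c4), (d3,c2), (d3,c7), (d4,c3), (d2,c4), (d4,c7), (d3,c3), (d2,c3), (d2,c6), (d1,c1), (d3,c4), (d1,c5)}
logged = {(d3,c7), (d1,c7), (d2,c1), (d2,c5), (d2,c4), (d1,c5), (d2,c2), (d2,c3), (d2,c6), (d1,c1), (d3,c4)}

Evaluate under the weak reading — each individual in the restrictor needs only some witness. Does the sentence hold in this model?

False

"it" takes "a clue" as antecedent — a donkey pronoun bound across the clause boundary.
Weak reading: every detective d with some noticed-clue has at least one noticed-clue c such that logged(d,c).
Per detective: d1:✓  d2:✓  d3:✓  d4:✗
d4 has no witness among its noticed-clues.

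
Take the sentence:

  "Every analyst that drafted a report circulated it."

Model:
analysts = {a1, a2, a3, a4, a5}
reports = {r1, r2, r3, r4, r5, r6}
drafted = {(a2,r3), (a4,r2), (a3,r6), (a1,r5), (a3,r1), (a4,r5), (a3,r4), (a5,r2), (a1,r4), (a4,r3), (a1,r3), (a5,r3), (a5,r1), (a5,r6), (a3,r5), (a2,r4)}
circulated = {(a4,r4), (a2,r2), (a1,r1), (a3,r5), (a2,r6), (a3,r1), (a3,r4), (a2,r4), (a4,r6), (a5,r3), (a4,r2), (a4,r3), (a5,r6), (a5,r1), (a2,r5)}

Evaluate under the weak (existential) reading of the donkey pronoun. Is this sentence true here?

False

"it" takes "a report" as antecedent — a donkey pronoun bound across the clause boundary.
Weak reading: every analyst a with some drafted-report has at least one drafted-report r such that circulated(a,r).
Per analyst: a1:✗  a2:✓  a3:✓  a4:✓  a5:✓
a1 has no witness among its drafted-reports.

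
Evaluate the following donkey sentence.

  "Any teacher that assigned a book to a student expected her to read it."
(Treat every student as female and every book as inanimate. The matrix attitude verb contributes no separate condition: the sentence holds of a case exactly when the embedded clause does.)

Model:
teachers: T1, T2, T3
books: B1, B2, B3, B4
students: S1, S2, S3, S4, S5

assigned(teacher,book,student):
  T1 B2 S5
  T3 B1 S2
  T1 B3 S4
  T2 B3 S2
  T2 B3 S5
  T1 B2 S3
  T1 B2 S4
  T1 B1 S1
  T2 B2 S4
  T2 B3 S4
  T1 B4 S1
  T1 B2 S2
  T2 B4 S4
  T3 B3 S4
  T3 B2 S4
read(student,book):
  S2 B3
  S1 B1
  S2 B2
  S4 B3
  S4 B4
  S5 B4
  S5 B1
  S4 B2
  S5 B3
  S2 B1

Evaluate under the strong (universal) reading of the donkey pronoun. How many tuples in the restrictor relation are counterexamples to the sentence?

"her" takes "a student" as antecedent and "it" takes "a book"; both are donkey pronouns co-varying with the restrictor.
Strong reading: for every (t,b,s) with assigned(t,b,s), read(s,b).
Restrictor triples: (T1,B1,S1)→read(S1,B1) ✓  (T1,B2,S2)→read(S2,B2) ✓  (T1,B2,S3)→read(S3,B2) ✗  (T1,B2,S4)→read(S4,B2) ✓  (T1,B2,S5)→read(S5,B2) ✗  (T1,B3,S4)→read(S4,B3) ✓  (T1,B4,S1)→read(S1,B4) ✗  (T2,B2,S4)→read(S4,B2) ✓  (T2,B3,S2)→read(S2,B3) ✓  (T2,B3,S4)→read(S4,B3) ✓  (T2,B3,S5)→read(S5,B3) ✓  (T2,B4,S4)→read(S4,B4) ✓  (T3,B1,S2)→read(S2,B1) ✓  (T3,B2,S4)→read(S4,B2) ✓  (T3,B3,S4)→read(S4,B3) ✓
Counterexamples (restrictor triples failing the scope): 3.

3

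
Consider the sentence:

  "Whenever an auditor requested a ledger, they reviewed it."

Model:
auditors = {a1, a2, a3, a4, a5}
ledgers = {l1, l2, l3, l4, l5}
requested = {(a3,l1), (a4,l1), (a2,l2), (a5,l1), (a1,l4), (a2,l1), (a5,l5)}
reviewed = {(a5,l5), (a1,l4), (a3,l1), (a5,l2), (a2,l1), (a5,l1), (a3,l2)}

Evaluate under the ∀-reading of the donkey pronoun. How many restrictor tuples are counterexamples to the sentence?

"it" takes "a ledger" as antecedent — a donkey pronoun bound across the clause boundary.
Strong reading: for every (a,l) with requested(a,l), reviewed(a,l).
Restrictor pairs: (a1,l4) ✓  (a2,l1) ✓  (a2,l2) ✗  (a3,l1) ✓  (a4,l1) ✗  (a5,l1) ✓  (a5,l5) ✓
Counterexamples (restrictor pairs failing the scope): 2.

2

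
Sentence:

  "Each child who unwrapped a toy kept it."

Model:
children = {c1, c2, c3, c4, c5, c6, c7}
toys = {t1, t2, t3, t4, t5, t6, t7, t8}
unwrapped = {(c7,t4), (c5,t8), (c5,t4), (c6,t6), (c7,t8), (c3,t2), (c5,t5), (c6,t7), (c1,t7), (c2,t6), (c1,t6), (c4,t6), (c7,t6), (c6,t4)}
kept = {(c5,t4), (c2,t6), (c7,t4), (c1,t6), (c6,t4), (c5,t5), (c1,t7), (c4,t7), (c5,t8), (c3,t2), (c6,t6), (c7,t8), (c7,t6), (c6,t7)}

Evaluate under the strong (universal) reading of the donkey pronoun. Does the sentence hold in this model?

False

"it" takes "a toy" as antecedent — a donkey pronoun bound across the clause boundary.
Strong reading: for every (c,t) with unwrapped(c,t), kept(c,t).
Restrictor pairs: (c1,t6) ✓  (c1,t7) ✓  (c2,t6) ✓  (c3,t2) ✓  (c4,t6) ✗  (c5,t4) ✓  (c5,t5) ✓  (c5,t8) ✓  (c6,t4) ✓  (c6,t6) ✓  (c6,t7) ✓  (c7,t4) ✓  (c7,t6) ✓  (c7,t8) ✓
Counterexample: (c4,t6) is in unwrapped but fails the scope.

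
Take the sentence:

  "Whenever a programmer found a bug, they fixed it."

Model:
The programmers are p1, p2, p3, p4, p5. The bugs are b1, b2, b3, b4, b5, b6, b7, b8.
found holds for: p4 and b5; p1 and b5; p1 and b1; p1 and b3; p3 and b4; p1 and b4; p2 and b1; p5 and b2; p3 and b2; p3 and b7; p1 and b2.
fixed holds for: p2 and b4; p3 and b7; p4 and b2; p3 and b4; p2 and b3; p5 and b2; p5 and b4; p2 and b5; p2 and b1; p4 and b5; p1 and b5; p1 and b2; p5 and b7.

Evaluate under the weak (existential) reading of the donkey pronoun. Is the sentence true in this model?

"it" takes "a bug" as antecedent — a donkey pronoun bound across the clause boundary.
Weak reading: every programmer p with some found-bug has at least one found-bug b such that fixed(p,b).
Per programmer: p1:✓  p2:✓  p3:✓  p4:✓  p5:✓
Every programmer in the restrictor has a witness.

True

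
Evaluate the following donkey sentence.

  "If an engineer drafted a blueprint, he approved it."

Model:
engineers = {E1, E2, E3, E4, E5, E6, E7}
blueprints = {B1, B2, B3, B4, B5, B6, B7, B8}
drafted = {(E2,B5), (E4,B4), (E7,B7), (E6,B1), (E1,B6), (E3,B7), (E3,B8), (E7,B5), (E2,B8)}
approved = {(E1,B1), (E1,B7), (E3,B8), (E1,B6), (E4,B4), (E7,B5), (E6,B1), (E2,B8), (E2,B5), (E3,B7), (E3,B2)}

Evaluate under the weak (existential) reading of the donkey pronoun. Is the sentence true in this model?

True

"it" takes "a blueprint" as antecedent — a donkey pronoun bound across the clause boundary.
Weak reading: every engineer e with some drafted-blueprint has at least one drafted-blueprint b such that approved(e,b).
Per engineer: E1:✓  E2:✓  E3:✓  E4:✓  E6:✓  E7:✓
Every engineer in the restrictor has a witness.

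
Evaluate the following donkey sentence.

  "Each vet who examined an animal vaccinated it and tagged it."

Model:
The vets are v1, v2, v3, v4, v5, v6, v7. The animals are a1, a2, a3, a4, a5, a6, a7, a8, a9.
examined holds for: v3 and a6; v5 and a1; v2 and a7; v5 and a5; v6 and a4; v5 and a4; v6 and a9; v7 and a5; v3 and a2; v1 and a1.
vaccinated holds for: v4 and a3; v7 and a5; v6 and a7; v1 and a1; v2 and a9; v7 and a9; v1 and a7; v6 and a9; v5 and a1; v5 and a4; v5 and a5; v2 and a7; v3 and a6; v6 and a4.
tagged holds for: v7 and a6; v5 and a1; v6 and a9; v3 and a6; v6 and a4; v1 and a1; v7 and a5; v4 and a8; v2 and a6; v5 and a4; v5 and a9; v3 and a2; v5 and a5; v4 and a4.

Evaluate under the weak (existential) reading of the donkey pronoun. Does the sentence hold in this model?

False

"it" takes "an animal" as antecedent — a donkey pronoun bound across the clause boundary.
Weak reading: every vet v with some examined-animal has at least one examined-animal a such that vaccinated(v,a) ∧ tagged(v,a).
Per vet: v1:✓  v2:✗  v3:✓  v5:✓  v6:✓  v7:✓
v2 has no witness among its examined-animals.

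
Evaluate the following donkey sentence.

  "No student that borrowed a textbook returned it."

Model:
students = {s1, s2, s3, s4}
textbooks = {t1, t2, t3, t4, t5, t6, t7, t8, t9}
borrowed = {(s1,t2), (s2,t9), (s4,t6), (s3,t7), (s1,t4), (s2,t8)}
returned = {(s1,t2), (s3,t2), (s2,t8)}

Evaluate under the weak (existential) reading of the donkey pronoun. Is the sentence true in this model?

False

"it" takes "a textbook" as antecedent — a donkey pronoun bound across the clause boundary.
Truth condition: for no (s,t) with borrowed(s,t) does returned(s,t) hold.
Restrictor pairs — does the scope hold? (s1,t2):holds  (s1,t4):fails  (s2,t8):holds  (s2,t9):fails  (s3,t7):fails  (s4,t6):fails
Scope holds for 2 pair(s), so the sentence is false.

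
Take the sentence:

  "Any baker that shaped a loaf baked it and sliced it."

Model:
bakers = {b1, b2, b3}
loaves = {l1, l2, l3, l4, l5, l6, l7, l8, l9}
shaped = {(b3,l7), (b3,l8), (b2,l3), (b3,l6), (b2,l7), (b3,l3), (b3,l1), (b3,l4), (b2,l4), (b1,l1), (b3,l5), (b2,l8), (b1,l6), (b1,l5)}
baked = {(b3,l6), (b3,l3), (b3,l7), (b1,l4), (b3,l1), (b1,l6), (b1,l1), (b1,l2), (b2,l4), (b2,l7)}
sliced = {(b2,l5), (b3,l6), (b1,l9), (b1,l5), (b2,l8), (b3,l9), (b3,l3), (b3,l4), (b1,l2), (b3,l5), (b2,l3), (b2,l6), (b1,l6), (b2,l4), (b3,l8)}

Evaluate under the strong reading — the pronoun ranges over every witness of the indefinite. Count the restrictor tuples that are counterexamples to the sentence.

10

"it" takes "a loaf" as antecedent — a donkey pronoun bound across the clause boundary.
Strong reading: for every (b,l) with shaped(b,l), baked(b,l) ∧ sliced(b,l).
Restrictor pairs: (b1,l1) ✗  (b1,l5) ✗  (b1,l6) ✓  (b2,l3) ✗  (b2,l4) ✓  (b2,l7) ✗  (b2,l8) ✗  (b3,l1) ✗  (b3,l3) ✓  (b3,l4) ✗  (b3,l5) ✗  (b3,l6) ✓  (b3,l7) ✗  (b3,l8) ✗
Counterexamples (restrictor pairs failing the scope): 10.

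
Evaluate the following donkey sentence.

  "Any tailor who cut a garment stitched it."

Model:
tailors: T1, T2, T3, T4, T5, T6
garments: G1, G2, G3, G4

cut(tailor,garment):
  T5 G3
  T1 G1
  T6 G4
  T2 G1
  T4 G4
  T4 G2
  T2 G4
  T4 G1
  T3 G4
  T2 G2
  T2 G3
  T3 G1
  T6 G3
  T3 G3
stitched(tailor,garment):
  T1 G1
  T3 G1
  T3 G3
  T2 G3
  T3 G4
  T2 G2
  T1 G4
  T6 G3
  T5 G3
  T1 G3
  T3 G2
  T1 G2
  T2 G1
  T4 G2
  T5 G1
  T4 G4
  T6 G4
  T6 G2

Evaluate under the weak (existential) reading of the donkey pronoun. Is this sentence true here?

"it" takes "a garment" as antecedent — a donkey pronoun bound across the clause boundary.
Weak reading: every tailor t with some cut-garment has at least one cut-garment g such that stitched(t,g).
Per tailor: T1:✓  T2:✓  T3:✓  T4:✓  T5:✓  T6:✓
Every tailor in the restrictor has a witness.

True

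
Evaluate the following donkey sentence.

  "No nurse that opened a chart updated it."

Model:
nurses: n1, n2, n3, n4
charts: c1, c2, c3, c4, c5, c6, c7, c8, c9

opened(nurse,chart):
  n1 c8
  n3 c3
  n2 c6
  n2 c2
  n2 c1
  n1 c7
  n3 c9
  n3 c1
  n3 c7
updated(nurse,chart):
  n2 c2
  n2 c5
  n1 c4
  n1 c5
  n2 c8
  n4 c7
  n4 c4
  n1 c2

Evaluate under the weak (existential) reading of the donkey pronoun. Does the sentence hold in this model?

"it" takes "a chart" as antecedent — a donkey pronoun bound across the clause boundary.
Truth condition: for no (n,c) with opened(n,c) does updated(n,c) hold.
Restrictor pairs — does the scope hold? (n1,c7):fails  (n1,c8):fails  (n2,c1):fails  (n2,c2):holds  (n2,c6):fails  (n3,c1):fails  (n3,c3):fails  (n3,c7):fails  (n3,c9):fails
Scope holds for 1 pair(s), so the sentence is false.

False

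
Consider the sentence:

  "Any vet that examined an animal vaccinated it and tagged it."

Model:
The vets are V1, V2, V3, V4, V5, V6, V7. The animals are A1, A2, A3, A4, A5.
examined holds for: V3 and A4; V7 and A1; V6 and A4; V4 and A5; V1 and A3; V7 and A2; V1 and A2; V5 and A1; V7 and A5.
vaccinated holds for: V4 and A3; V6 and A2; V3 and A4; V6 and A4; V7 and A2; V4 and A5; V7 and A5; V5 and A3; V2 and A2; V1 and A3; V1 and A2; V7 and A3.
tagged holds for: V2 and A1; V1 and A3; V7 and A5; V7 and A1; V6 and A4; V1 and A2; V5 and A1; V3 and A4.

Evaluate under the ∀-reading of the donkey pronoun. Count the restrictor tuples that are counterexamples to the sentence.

"it" takes "an animal" as antecedent — a donkey pronoun bound across the clause boundary.
Strong reading: for every (v,a) with examined(v,a), vaccinated(v,a) ∧ tagged(v,a).
Restrictor pairs: (V1,A2) ✓  (V1,A3) ✓  (V3,A4) ✓  (V4,A5) ✗  (V5,A1) ✗  (V6,A4) ✓  (V7,A1) ✗  (V7,A2) ✗  (V7,A5) ✓
Counterexamples (restrictor pairs failing the scope): 4.

4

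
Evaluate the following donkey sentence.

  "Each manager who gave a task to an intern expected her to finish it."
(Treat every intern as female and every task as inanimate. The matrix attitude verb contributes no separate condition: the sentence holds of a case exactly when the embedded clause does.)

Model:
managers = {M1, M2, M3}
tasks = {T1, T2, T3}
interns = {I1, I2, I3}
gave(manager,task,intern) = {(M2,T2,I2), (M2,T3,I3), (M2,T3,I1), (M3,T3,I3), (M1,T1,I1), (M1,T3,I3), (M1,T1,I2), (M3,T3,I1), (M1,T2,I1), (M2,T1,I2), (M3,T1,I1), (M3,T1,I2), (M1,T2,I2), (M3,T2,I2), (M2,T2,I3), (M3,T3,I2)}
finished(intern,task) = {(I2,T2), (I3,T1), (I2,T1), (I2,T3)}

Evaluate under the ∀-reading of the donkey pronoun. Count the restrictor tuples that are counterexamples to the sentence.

9

"her" takes "an intern" as antecedent and "it" takes "a task"; both are donkey pronouns co-varying with the restrictor.
Strong reading: for every (m,t,i) with gave(m,t,i), finished(i,t).
Restrictor triples: (M1,T1,I1)→finished(I1,T1) ✗  (M1,T1,I2)→finished(I2,T1) ✓  (M1,T2,I1)→finished(I1,T2) ✗  (M1,T2,I2)→finished(I2,T2) ✓  (M1,T3,I3)→finished(I3,T3) ✗  (M2,T1,I2)→finished(I2,T1) ✓  (M2,T2,I2)→finished(I2,T2) ✓  (M2,T2,I3)→finished(I3,T2) ✗  (M2,T3,I1)→finished(I1,T3) ✗  (M2,T3,I3)→finished(I3,T3) ✗  (M3,T1,I1)→finished(I1,T1) ✗  (M3,T1,I2)→finished(I2,T1) ✓  (M3,T2,I2)→finished(I2,T2) ✓  (M3,T3,I1)→finished(I1,T3) ✗  (M3,T3,I2)→finished(I2,T3) ✓  (M3,T3,I3)→finished(I3,T3) ✗
Counterexamples (restrictor triples failing the scope): 9.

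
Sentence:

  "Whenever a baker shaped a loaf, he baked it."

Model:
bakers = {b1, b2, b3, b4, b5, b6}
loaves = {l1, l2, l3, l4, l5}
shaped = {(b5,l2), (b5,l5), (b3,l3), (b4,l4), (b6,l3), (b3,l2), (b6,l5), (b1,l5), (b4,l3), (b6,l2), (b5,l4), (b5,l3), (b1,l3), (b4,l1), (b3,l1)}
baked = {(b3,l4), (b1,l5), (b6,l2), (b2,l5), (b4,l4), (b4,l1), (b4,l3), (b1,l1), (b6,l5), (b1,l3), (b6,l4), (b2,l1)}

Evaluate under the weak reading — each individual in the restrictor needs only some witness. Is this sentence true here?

False

"it" takes "a loaf" as antecedent — a donkey pronoun bound across the clause boundary.
Weak reading: every baker b with some shaped-loaf has at least one shaped-loaf l such that baked(b,l).
Per baker: b1:✓  b3:✗  b4:✓  b5:✗  b6:✓
b3 has no witness among its shaped-loaves.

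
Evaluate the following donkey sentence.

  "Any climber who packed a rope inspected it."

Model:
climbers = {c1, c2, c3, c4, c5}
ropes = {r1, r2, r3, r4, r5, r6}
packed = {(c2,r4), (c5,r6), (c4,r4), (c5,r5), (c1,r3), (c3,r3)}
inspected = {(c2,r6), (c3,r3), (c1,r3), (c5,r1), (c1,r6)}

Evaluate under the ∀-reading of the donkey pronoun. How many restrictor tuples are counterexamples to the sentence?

"it" takes "a rope" as antecedent — a donkey pronoun bound across the clause boundary.
Strong reading: for every (c,r) with packed(c,r), inspected(c,r).
Restrictor pairs: (c1,r3) ✓  (c2,r4) ✗  (c3,r3) ✓  (c4,r4) ✗  (c5,r5) ✗  (c5,r6) ✗
Counterexamples (restrictor pairs failing the scope): 4.

4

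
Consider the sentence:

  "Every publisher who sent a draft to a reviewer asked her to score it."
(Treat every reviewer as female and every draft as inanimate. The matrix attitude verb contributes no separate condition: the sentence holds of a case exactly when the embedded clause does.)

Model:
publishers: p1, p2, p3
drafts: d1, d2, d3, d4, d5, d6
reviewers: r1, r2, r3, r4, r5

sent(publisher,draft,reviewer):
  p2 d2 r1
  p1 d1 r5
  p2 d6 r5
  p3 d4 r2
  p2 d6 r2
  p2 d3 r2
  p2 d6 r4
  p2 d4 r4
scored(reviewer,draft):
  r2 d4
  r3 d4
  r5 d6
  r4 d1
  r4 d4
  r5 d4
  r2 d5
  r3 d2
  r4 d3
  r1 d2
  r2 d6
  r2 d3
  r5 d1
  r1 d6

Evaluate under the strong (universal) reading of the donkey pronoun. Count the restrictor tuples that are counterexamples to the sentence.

"her" takes "a reviewer" as antecedent and "it" takes "a draft"; both are donkey pronouns co-varying with the restrictor.
Strong reading: for every (p,d,r) with sent(p,d,r), scored(r,d).
Restrictor triples: (p1,d1,r5)→scored(r5,d1) ✓  (p2,d2,r1)→scored(r1,d2) ✓  (p2,d3,r2)→scored(r2,d3) ✓  (p2,d4,r4)→scored(r4,d4) ✓  (p2,d6,r2)→scored(r2,d6) ✓  (p2,d6,r4)→scored(r4,d6) ✗  (p2,d6,r5)→scored(r5,d6) ✓  (p3,d4,r2)→scored(r2,d4) ✓
Counterexamples (restrictor triples failing the scope): 1.

1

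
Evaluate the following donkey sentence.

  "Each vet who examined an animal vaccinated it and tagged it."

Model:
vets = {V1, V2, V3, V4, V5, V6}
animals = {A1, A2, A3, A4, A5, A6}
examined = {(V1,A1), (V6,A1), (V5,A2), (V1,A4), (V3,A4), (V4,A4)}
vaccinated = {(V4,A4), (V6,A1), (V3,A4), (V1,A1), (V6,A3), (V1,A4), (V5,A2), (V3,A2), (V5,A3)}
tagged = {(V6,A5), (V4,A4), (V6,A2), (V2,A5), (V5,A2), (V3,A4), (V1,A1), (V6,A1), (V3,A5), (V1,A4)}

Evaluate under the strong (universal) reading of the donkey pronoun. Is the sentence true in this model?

True

"it" takes "an animal" as antecedent — a donkey pronoun bound across the clause boundary.
Strong reading: for every (v,a) with examined(v,a), vaccinated(v,a) ∧ tagged(v,a).
Restrictor pairs: (V1,A1) ✓  (V1,A4) ✓  (V3,A4) ✓  (V4,A4) ✓  (V5,A2) ✓  (V6,A1) ✓
Every restrictor pair satisfies the scope.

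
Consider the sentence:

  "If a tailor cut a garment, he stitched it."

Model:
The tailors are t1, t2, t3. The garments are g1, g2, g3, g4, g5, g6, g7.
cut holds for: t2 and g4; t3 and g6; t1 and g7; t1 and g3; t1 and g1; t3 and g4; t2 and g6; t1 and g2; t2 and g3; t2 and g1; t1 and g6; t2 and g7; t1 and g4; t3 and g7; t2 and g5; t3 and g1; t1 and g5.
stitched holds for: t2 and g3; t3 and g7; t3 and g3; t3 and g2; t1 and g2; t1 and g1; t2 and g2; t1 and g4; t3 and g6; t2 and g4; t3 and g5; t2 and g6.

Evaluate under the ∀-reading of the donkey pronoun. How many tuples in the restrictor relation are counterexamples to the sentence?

9

"it" takes "a garment" as antecedent — a donkey pronoun bound across the clause boundary.
Strong reading: for every (t,g) with cut(t,g), stitched(t,g).
Restrictor pairs: (t1,g1) ✓  (t1,g2) ✓  (t1,g3) ✗  (t1,g4) ✓  (t1,g5) ✗  (t1,g6) ✗  (t1,g7) ✗  (t2,g1) ✗  (t2,g3) ✓  (t2,g4) ✓  (t2,g5) ✗  (t2,g6) ✓  (t2,g7) ✗  (t3,g1) ✗  (t3,g4) ✗  (t3,g6) ✓  (t3,g7) ✓
Counterexamples (restrictor pairs failing the scope): 9.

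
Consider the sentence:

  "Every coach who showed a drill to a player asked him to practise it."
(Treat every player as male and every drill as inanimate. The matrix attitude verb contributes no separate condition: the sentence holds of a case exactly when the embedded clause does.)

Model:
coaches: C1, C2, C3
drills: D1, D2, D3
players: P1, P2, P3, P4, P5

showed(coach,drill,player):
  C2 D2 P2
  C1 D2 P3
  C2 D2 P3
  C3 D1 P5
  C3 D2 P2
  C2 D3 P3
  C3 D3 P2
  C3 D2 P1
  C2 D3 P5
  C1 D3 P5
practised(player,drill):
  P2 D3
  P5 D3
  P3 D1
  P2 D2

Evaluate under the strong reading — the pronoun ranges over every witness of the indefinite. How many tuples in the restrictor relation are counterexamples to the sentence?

5

"him" takes "a player" as antecedent and "it" takes "a drill"; both are donkey pronouns co-varying with the restrictor.
Strong reading: for every (c,d,p) with showed(c,d,p), practised(p,d).
Restrictor triples: (C1,D2,P3)→practised(P3,D2) ✗  (C1,D3,P5)→practised(P5,D3) ✓  (C2,D2,P2)→practised(P2,D2) ✓  (C2,D2,P3)→practised(P3,D2) ✗  (C2,D3,P3)→practised(P3,D3) ✗  (C2,D3,P5)→practised(P5,D3) ✓  (C3,D1,P5)→practised(P5,D1) ✗  (C3,D2,P1)→practised(P1,D2) ✗  (C3,D2,P2)→practised(P2,D2) ✓  (C3,D3,P2)→practised(P2,D3) ✓
Counterexamples (restrictor triples failing the scope): 5.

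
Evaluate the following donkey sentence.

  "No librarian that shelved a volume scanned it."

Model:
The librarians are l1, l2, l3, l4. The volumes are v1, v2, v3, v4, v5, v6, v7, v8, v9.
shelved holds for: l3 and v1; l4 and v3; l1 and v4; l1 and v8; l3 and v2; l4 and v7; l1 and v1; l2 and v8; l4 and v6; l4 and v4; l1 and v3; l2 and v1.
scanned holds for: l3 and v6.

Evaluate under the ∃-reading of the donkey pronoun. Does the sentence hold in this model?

True

"it" takes "a volume" as antecedent — a donkey pronoun bound across the clause boundary.
Truth condition: for no (l,v) with shelved(l,v) does scanned(l,v) hold.
Restrictor pairs — does the scope hold? (l1,v1):fails  (l1,v3):fails  (l1,v4):fails  (l1,v8):fails  (l2,v1):fails  (l2,v8):fails  (l3,v1):fails  (l3,v2):fails  (l4,v3):fails  (l4,v4):fails  (l4,v6):fails  (l4,v7):fails
Scope holds for no restrictor pair, so the sentence is true.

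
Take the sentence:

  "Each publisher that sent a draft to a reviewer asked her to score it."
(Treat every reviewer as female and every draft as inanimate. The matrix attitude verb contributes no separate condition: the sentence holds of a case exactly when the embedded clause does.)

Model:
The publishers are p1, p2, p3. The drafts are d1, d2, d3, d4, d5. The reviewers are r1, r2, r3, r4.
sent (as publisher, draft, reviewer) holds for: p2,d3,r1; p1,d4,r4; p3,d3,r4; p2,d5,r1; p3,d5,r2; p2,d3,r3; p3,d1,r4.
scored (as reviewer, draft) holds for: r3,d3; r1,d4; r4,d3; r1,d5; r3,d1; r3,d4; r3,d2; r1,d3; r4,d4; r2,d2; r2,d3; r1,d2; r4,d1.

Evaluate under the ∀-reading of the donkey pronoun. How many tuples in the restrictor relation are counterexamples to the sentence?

"her" takes "a reviewer" as antecedent and "it" takes "a draft"; both are donkey pronouns co-varying with the restrictor.
Strong reading: for every (p,d,r) with sent(p,d,r), scored(r,d).
Restrictor triples: (p1,d4,r4)→scored(r4,d4) ✓  (p2,d3,r1)→scored(r1,d3) ✓  (p2,d3,r3)→scored(r3,d3) ✓  (p2,d5,r1)→scored(r1,d5) ✓  (p3,d1,r4)→scored(r4,d1) ✓  (p3,d3,r4)→scored(r4,d3) ✓  (p3,d5,r2)→scored(r2,d5) ✗
Counterexamples (restrictor triples failing the scope): 1.

1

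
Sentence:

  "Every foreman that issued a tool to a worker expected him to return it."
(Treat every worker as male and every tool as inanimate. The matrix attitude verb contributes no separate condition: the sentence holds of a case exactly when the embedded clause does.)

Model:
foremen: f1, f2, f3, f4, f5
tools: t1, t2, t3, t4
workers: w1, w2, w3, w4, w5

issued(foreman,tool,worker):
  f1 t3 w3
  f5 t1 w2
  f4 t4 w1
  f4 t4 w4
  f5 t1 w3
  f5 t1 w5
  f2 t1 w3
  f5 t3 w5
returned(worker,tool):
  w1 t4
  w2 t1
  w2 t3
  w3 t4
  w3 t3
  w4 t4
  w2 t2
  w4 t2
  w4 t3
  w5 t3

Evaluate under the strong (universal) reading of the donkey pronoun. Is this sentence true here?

"him" takes "a worker" as antecedent and "it" takes "a tool"; both are donkey pronouns co-varying with the restrictor.
Strong reading: for every (f,t,w) with issued(f,t,w), returned(w,t).
Restrictor triples: (f1,t3,w3)→returned(w3,t3) ✓  (f2,t1,w3)→returned(w3,t1) ✗  (f4,t4,w1)→returned(w1,t4) ✓  (f4,t4,w4)→returned(w4,t4) ✓  (f5,t1,w2)→returned(w2,t1) ✓  (f5,t1,w3)→returned(w3,t1) ✗  (f5,t1,w5)→returned(w5,t1) ✗  (f5,t3,w5)→returned(w5,t3) ✓
Counterexample: (f2,t1,w3) — returned(w3,t1) does not hold.

False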